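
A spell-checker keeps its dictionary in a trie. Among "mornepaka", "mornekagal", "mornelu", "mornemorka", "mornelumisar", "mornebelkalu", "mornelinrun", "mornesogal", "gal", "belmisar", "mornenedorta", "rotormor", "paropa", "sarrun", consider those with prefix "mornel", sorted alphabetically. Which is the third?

DFS of the "mornel" subtree visits, in order: "mornelinrun", "mornelu", "mornelumisar"
The 3rd is mornelumisar.

mornelumisar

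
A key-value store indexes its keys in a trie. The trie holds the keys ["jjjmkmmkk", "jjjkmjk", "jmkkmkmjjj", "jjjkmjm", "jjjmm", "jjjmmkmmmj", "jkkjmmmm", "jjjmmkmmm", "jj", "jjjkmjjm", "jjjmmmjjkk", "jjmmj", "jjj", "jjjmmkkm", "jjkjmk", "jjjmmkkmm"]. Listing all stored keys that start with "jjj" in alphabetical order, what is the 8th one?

jjjmmkkmm

DFS of the "jjj" subtree visits, in order: "jjj", "jjjkmjjm", "jjjkmjk", "jjjkmjm", "jjjmkmmkk", "jjjmm", "jjjmmkkm", "jjjmmkkmm", "jjjmmkmmm", "jjjmmkmmmj", "jjjmmmjjkk"
Position 8: jjjmmkkmm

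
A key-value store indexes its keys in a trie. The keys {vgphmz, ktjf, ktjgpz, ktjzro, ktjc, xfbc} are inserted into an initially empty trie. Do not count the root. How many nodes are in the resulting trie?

Trace insertions, counting only characters that open a new branch:
  "vgphmz" → 6 new (v, g, p, h, m, z)
  "ktjf" → 4 new (k, t, j, f)
  "ktjgpz" → prefix "ktj" already present; 3 new (g, p, z)
  "ktjzro" → prefix "ktj" already present; 3 new (z, r, o)
  "ktjc" → prefix "ktj" already present; 1 new (c)
  "xfbc" → 4 new (x, f, b, c)
Total nodes = 6 + 4 + 3 + 3 + 1 + 4 = 21

21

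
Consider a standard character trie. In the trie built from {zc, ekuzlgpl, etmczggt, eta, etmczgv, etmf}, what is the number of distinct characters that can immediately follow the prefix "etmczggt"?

0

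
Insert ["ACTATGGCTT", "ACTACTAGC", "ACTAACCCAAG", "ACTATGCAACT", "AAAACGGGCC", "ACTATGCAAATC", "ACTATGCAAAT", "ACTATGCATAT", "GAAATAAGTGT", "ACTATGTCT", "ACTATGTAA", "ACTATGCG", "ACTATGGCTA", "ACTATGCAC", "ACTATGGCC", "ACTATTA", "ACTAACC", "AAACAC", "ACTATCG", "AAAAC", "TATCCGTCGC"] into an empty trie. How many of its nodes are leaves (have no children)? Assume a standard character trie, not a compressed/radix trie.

18

Leaves are exactly the stored words that no other stored word extends.
Those words: "AAAACGGGCC", "AAACAC", "ACTAACCCAAG", "ACTACTAGC", "ACTATCG", "ACTATGCAAATC", "ACTATGCAACT", "ACTATGCAC", "ACTATGCATAT", "ACTATGCG", "ACTATGGCC", "ACTATGGCTA", "ACTATGGCTT", "ACTATGTAA", "ACTATGTCT", "ACTATTA", "GAAATAAGTGT", "TATCCGTCGC"
Leaf count: 18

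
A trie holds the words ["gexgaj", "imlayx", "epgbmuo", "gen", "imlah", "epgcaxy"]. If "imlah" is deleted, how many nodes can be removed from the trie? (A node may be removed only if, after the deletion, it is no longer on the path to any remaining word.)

Walk "imlah" from the leaf back toward the root, removing each node that no remaining word uses.
The suffix "h" (1 node) is used only by "imlah"; the node for "imla" still has the child "y", so pruning stops there.
Nodes removed: 1

1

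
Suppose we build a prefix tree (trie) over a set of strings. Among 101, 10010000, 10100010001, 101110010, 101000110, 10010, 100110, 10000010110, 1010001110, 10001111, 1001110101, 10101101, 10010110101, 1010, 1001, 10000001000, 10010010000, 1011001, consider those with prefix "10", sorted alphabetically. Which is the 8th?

Filter for "10…" and sort: "10000001000", "10000010110", "10001111", "1001", "10010", "10010000", "10010010000", "10010110101", "100110", "1001110101", "101", "1010", "10100010001", "101000110", "1010001110", "10101101", "1011001", "101110010"
The 8th is 10010110101.

10010110101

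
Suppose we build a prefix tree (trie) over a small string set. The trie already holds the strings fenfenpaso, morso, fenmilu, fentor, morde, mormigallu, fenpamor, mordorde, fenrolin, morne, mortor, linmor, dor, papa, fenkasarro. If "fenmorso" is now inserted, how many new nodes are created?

Walking "fenmorso" from the root, the first 4 characters ("fenm") follow existing edges; "o" is the first miss.
Each of the 4 remaining characters creates one node.

4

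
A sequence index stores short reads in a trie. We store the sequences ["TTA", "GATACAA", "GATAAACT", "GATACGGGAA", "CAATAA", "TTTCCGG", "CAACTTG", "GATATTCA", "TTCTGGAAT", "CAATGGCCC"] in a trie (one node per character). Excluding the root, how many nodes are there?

50

Insert word by word; a character creates a node only if that edge doesn't already exist:
  "TTA" → 3 new (T, T, A)
  "GATACAA" → 7 new (G, A, T, A, C, A, A)
  "GATAAACT" → prefix "GATA" already present; 4 new (A, A, C, T)
  "GATACGGGAA" → prefix "GATAC" already present; 5 new (G, G, G, A, A)
  "CAATAA" → 6 new (C, A, A, T, A, A)
  "TTTCCGG" → prefix "TT" already present; 5 new (T, C, C, G, G)
  "CAACTTG" → prefix "CAA" already present; 4 new (C, T, T, G)
  "GATATTCA" → prefix "GATA" already present; 4 new (T, T, C, A)
  "TTCTGGAAT" → prefix "TT" already present; 7 new (C, T, G, G, A, A, T)
  "CAATGGCCC" → prefix "CAAT" already present; 5 new (G, G, C, C, C)
Total nodes = 3 + 7 + 4 + 5 + 6 + 5 + 4 + 4 + 7 + 5 = 50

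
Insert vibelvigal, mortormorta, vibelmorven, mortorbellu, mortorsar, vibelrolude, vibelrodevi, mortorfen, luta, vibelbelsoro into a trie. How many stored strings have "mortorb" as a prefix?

1

Walk to "mortorb"; the words in its subtree are exactly those with that prefix.
Words under "mortorb": mortorbellu
Count: 1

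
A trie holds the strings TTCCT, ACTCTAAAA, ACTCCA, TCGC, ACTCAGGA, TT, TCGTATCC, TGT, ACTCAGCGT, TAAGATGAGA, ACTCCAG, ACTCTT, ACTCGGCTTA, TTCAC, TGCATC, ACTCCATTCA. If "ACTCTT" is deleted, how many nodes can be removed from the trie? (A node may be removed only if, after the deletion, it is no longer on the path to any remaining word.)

1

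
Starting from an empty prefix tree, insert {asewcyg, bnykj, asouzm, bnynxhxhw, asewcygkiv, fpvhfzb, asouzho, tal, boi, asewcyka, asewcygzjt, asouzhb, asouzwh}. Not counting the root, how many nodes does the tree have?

For each word, the new-node count is its length minus the longest prefix already in the trie:
  "asewcyg" → 7 new (a, s, e, w, c, y, g)
  "bnykj" → 5 new (b, n, y, k, j)
  "asouzm" → prefix "as" already present; 4 new (o, u, z, m)
  "bnynxhxhw" → prefix "bny" already present; 6 new (n, x, h, x, h, w)
  "asewcygkiv" → prefix "asewcyg" already present; 3 new (k, i, v)
  "fpvhfzb" → 7 new (f, p, v, h, f, z, b)
  "asouzho" → prefix "asouz" already present; 2 new (h, o)
  "tal" → 3 new (t, a, l)
  "boi" → prefix "b" already present; 2 new (o, i)
  "asewcyka" → prefix "asewcy" already present; 2 new (k, a)
  "asewcygzjt" → prefix "asewcyg" already present; 3 new (z, j, t)
  "asouzhb" → prefix "asouzh" already present; 1 new (b)
  "asouzwh" → prefix "asouz" already present; 2 new (w, h)
Total nodes = 7 + 5 + 4 + 6 + 3 + 7 + 2 + 3 + 2 + 2 + 3 + 1 + 2 = 47

47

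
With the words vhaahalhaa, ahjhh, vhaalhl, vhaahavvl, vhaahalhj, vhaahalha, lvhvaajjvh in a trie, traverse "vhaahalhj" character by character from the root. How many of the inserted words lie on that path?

Walk "vhaahalhj" from the root; an end-of-word marker is hit whenever a stored word is a prefix of "vhaahalhj".
Prefixes of the query that are stored words: "vhaahalhj"
Count: 1

1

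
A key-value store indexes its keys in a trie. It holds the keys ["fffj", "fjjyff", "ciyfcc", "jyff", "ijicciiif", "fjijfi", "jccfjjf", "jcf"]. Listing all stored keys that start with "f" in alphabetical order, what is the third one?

Filter for "f…" and sort: "fffj", "fjijfi", "fjjyff"
Position 3: fjjyff

fjjyff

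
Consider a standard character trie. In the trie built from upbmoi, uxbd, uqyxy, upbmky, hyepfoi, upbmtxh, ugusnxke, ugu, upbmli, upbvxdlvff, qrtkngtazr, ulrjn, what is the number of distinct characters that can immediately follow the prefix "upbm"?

4

Walk "upbm" from the root, arriving at one node.
Characters that immediately follow "upbm" among the stored strings: {k, l, o, t}.
That node has 4 child edges.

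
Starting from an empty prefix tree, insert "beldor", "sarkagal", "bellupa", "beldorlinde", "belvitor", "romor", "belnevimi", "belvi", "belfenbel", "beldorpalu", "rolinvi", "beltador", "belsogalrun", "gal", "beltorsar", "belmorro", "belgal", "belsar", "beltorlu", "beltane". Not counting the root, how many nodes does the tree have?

For each word, the new-node count is its length minus the longest prefix already in the trie:
  "beldor" → 6 new (b, e, l, d, o, r)
  "sarkagal" → 8 new (s, a, r, k, a, g, a, l)
  "bellupa" → prefix "bel" already present; 4 new (l, u, p, a)
  "beldorlinde" → prefix "beldor" already present; 5 new (l, i, n, d, e)
  "belvitor" → prefix "bel" already present; 5 new (v, i, t, o, r)
  "romor" → 5 new (r, o, m, o, r)
  "belnevimi" → prefix "bel" already present; 6 new (n, e, v, i, m, i)
  "belvi" → prefix "belvi" already present; 0 new (none)
  "belfenbel" → prefix "bel" already present; 6 new (f, e, n, b, e, l)
  "beldorpalu" → prefix "beldor" already present; 4 new (p, a, l, u)
  "rolinvi" → prefix "ro" already present; 5 new (l, i, n, v, i)
  "beltador" → prefix "bel" already present; 5 new (t, a, d, o, r)
  "belsogalrun" → prefix "bel" already present; 8 new (s, o, g, a, l, r, u, n)
  "gal" → 3 new (g, a, l)
  "beltorsar" → prefix "belt" already present; 5 new (o, r, s, a, r)
  "belmorro" → prefix "bel" already present; 5 new (m, o, r, r, o)
  "belgal" → prefix "bel" already present; 3 new (g, a, l)
  "belsar" → prefix "bels" already present; 2 new (a, r)
  "beltorlu" → prefix "beltor" already present; 2 new (l, u)
  "beltane" → prefix "belta" already present; 2 new (n, e)
Total nodes = 6 + 8 + 4 + 5 + 5 + 5 + 6 + 0 + 6 + 4 + 5 + 5 + 8 + 3 + 5 + 5 + 3 + 2 + 2 + 2 = 89

89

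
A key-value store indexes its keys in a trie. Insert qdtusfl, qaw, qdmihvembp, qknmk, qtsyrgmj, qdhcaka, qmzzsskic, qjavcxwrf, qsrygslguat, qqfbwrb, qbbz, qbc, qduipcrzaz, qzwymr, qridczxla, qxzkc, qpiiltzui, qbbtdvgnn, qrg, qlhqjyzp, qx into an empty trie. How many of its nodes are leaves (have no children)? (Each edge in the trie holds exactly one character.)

Leaves are exactly the stored words that no other stored word extends.
Those words: "qaw", "qbbtdvgnn", "qbbz", "qbc", "qdhcaka", "qdmihvembp", "qdtusfl", "qduipcrzaz", "qjavcxwrf", "qknmk", "qlhqjyzp", "qmzzsskic", "qpiiltzui", "qqfbwrb", "qrg", "qridczxla", "qsrygslguat", "qtsyrgmj", "qxzkc", "qzwymr"
Leaf count: 20

20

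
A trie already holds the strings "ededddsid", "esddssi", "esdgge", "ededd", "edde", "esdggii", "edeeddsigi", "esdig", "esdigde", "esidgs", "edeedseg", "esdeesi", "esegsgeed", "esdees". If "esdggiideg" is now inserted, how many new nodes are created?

The longest prefix of "esdggiideg" already in the trie is "esdggii" (length 7).
New nodes needed: |"esdggiideg"| − 7 = 10 − 7 = 3.

3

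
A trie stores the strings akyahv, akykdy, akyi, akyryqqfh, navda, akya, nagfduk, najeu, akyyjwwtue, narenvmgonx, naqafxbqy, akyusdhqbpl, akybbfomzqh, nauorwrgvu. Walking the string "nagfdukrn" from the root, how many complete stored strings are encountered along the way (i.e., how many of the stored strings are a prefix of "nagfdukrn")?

Traverse "nagfdukrn" character by character; count nodes along the way that are marked as word ends.
Prefixes of the query that are stored words: "nagfduk"
Count: 1

1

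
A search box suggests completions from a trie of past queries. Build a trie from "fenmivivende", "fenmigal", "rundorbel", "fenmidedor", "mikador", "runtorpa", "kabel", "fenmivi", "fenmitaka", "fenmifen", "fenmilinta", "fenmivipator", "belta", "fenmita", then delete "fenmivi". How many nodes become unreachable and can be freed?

After clearing the end-marker at "fenmivi", prune upward until reaching a node still needed by another word.
Every node on "fenmivi" is still needed (e.g. by "fenmivivende"), so nothing is freed.
Nodes removed: 0

0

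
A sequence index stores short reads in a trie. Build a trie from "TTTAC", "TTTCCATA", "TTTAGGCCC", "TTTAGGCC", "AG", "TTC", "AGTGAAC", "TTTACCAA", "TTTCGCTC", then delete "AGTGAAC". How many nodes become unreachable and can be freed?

5

A node on "AGTGAAC"'s path can go only if nothing else ends at it or branches off below it.
The suffix "TGAAC" (5 nodes) is used only by "AGTGAAC"; "AG" is itself a stored word, so pruning stops there.
Nodes removed: 5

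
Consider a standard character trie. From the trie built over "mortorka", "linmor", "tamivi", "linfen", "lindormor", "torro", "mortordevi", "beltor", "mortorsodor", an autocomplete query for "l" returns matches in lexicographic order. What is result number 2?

linfen

DFS of the "l" subtree visits, in order: "lindormor", "linfen", "linmor"
The 2nd is linfen.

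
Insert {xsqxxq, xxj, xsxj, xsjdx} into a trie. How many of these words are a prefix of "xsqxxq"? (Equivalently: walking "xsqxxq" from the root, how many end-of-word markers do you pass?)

Walk "xsqxxq" from the root; an end-of-word marker is hit whenever a stored word is a prefix of "xsqxxq".
Prefixes of the query that are stored words: "xsqxxq"
Count: 1

1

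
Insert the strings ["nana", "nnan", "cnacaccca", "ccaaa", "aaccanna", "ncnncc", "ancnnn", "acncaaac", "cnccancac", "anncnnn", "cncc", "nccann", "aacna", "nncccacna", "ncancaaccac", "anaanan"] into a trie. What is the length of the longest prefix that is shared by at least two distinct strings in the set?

4

Look for the deepest trie node that still has at least two words in its subtree.
e.g. "cncc" and "cnccancac" share the prefix "cncc" of length 4; no pair shares a longer one.
Longest shared-prefix length: 4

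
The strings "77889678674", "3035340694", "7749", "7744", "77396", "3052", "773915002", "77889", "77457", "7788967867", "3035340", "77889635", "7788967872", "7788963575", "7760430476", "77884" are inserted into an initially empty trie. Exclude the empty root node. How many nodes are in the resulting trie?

Trace insertions, counting only characters that open a new branch:
  "77889678674" → 11 new (7, 7, 8, 8, 9, 6, 7, 8, 6, 7, 4)
  "3035340694" → 10 new (3, 0, 3, 5, 3, 4, 0, 6, 9, 4)
  "7749" → prefix "77" already present; 2 new (4, 9)
  "7744" → prefix "774" already present; 1 new (4)
  "77396" → prefix "77" already present; 3 new (3, 9, 6)
  "3052" → prefix "30" already present; 2 new (5, 2)
  "773915002" → prefix "7739" already present; 5 new (1, 5, 0, 0, 2)
  "77889" → prefix "77889" already present; 0 new (none)
  "77457" → prefix "774" already present; 2 new (5, 7)
  "7788967867" → prefix "7788967867" already present; 0 new (none)
  "3035340" → prefix "3035340" already present; 0 new (none)
  "77889635" → prefix "778896" already present; 2 new (3, 5)
  "7788967872" → prefix "77889678" already present; 2 new (7, 2)
  "7788963575" → prefix "77889635" already present; 2 new (7, 5)
  "7760430476" → prefix "77" already present; 8 new (6, 0, 4, 3, 0, 4, 7, 6)
  "77884" → prefix "7788" already present; 1 new (4)
Total nodes = 11 + 10 + 2 + 1 + 3 + 2 + 5 + 0 + 2 + 0 + 0 + 2 + 2 + 2 + 8 + 1 = 51

51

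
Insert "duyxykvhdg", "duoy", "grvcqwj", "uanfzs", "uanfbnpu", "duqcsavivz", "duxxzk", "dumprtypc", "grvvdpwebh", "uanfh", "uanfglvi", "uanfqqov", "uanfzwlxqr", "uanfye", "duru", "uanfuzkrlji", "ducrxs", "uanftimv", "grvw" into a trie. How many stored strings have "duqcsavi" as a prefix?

1

Traverse to the node for "duqcsavi", then collect every word in that subtree.
Words under "duqcsavi": duqcsavivz
Count: 1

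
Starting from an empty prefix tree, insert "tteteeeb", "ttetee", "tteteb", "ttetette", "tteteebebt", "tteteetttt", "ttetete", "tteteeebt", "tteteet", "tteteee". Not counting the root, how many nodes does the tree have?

22

Trie structure (* marks end of a word):
(root)
└─ t
   └─ t
      └─ e
         └─ t
            └─ e
               ├─ b *
               ├─ e *
               │  ├─ b
               │  │  └─ e
               │  │     └─ b
               │  │        └─ t *
               │  ├─ e *
               │  │  └─ b *
               │  │     └─ t *
               │  └─ t *
               │     └─ t
               │        └─ t
               │           └─ t *
               └─ t
                  ├─ e *
                  └─ t
                     └─ e *
Counting every labelled node above: 22.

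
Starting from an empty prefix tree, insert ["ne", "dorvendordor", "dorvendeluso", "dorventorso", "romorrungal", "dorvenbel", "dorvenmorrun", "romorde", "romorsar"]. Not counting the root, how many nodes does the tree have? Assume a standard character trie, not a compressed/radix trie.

For each word, the new-node count is its length minus the longest prefix already in the trie:
  "ne" → 2 new (n, e)
  "dorvendordor" → 12 new (d, o, r, v, e, n, d, o, r, d, o, r)
  "dorvendeluso" → prefix "dorvend" already present; 5 new (e, l, u, s, o)
  "dorventorso" → prefix "dorven" already present; 5 new (t, o, r, s, o)
  "romorrungal" → 11 new (r, o, m, o, r, r, u, n, g, a, l)
  "dorvenbel" → prefix "dorven" already present; 3 new (b, e, l)
  "dorvenmorrun" → prefix "dorven" already present; 6 new (m, o, r, r, u, n)
  "romorde" → prefix "romor" already present; 2 new (d, e)
  "romorsar" → prefix "romor" already present; 3 new (s, a, r)
Total nodes = 2 + 12 + 5 + 5 + 11 + 3 + 6 + 2 + 3 = 49

49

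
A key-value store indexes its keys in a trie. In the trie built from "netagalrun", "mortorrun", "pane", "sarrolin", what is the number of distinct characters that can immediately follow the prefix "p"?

Follow the path "p" to its node, then look at its outgoing edges.
Distinct next characters after "p": a.
That node has 1 child edge.

1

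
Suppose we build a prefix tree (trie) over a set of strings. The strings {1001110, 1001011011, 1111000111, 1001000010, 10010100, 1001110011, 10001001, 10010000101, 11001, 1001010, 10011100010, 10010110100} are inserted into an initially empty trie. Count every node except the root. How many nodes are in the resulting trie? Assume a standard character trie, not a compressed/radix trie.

Count nodes per top-level branch (shared prefixes stored once):
  '1'-branch (10001001, 1001000010, 10010000101, 1001010, 10010100, 10010110100, 1001011011, 1001110, 10011100010, 1001110011, 11001, 1111000111): 46 nodes
Sum: 46

46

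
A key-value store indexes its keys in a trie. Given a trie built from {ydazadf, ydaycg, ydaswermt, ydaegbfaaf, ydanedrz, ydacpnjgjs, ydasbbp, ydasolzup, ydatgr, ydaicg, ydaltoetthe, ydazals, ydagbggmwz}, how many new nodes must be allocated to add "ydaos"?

2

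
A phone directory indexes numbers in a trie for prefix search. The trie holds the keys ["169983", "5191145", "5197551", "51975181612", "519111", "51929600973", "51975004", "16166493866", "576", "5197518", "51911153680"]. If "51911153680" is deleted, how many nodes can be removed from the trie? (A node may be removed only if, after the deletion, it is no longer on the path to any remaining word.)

A node on "51911153680"'s path can go only if nothing else ends at it or branches off below it.
The suffix "53680" (5 nodes) is used only by "51911153680"; "519111" is itself a stored word, so pruning stops there.
Nodes removed: 5

5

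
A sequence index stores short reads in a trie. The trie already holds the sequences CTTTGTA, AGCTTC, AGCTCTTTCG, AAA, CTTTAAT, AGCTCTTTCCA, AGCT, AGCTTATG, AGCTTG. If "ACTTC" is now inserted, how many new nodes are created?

The longest prefix of "ACTTC" already in the trie is "A" (length 1).
So 5 − 1 = 4 new nodes.

4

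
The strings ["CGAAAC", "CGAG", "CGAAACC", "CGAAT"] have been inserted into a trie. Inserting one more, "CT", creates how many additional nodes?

The longest prefix of "CT" already in the trie is "C" (length 1).
New nodes needed: |"CT"| − 1 = 2 − 1 = 1.

1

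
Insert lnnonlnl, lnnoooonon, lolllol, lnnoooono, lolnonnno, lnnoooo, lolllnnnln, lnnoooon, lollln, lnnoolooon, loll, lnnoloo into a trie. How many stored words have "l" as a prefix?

12

Walk to "l"; the words in its subtree are exactly those with that prefix.
Matches: "lnnoloo", "lnnonlnl", "lnnoolooon", "lnnoooo", "lnnoooon", "lnnoooono", "lnnoooonon", "loll", "lollln", "lolllnnnln", "lolllol", "lolnonnno"
Count: 12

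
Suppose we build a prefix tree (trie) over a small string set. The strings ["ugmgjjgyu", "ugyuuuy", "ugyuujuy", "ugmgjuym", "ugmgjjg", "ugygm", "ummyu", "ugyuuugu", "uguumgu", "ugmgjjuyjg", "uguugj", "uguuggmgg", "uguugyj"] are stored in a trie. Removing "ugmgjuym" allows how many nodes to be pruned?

3

After clearing the end-marker at "ugmgjuym", prune upward until reaching a node still needed by another word.
The suffix "uym" (3 nodes) is used only by "ugmgjuym"; the node for "ugmgj" still has the child "j", so pruning stops there.
Nodes removed: 3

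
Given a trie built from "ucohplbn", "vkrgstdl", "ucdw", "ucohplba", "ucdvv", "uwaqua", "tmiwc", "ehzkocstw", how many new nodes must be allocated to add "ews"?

2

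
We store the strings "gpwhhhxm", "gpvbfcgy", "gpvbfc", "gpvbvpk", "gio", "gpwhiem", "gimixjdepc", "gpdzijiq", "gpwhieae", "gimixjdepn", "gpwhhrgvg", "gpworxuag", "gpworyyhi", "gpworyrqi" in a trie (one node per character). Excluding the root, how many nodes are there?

56

Trace insertions, counting only characters that open a new branch:
  "gpwhhhxm" → 8 new (g, p, w, h, h, h, x, m)
  "gpvbfcgy" → prefix "gp" already present; 6 new (v, b, f, c, g, y)
  "gpvbfc" → prefix "gpvbfc" already present; 0 new (none)
  "gpvbvpk" → prefix "gpvb" already present; 3 new (v, p, k)
  "gio" → prefix "g" already present; 2 new (i, o)
  "gpwhiem" → prefix "gpwh" already present; 3 new (i, e, m)
  "gimixjdepc" → prefix "gi" already present; 8 new (m, i, x, j, d, e, p, c)
  "gpdzijiq" → prefix "gp" already present; 6 new (d, z, i, j, i, q)
  "gpwhieae" → prefix "gpwhie" already present; 2 new (a, e)
  "gimixjdepn" → prefix "gimixjdep" already present; 1 new (n)
  "gpwhhrgvg" → prefix "gpwhh" already present; 4 new (r, g, v, g)
  "gpworxuag" → prefix "gpw" already present; 6 new (o, r, x, u, a, g)
  "gpworyyhi" → prefix "gpwor" already present; 4 new (y, y, h, i)
  "gpworyrqi" → prefix "gpwory" already present; 3 new (r, q, i)
Total nodes = 8 + 6 + 0 + 3 + 2 + 3 + 8 + 6 + 2 + 1 + 4 + 6 + 4 + 3 = 56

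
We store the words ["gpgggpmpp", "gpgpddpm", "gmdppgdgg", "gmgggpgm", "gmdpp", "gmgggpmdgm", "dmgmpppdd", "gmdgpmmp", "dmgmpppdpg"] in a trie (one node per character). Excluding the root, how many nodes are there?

48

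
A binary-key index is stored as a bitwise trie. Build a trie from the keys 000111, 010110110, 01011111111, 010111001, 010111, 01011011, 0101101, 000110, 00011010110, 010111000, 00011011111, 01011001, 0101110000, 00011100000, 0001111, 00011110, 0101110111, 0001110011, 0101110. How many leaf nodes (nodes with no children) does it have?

11

A leaf is a node with no children — equivalently, the end of a word that is not a proper prefix of any other stored word.
Those words: "00011010110", "00011011111", "00011100000", "0001110011", "00011110", "01011001", "010110110", "0101110000", "010111001", "0101110111", "01011111111"
Leaf count: 11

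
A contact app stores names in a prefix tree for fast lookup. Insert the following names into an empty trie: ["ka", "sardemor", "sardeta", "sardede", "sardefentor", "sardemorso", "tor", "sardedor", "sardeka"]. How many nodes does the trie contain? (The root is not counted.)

For each word, the new-node count is its length minus the longest prefix already in the trie:
  "ka" → 2 new (k, a)
  "sardemor" → 8 new (s, a, r, d, e, m, o, r)
  "sardeta" → prefix "sarde" already present; 2 new (t, a)
  "sardede" → prefix "sarde" already present; 2 new (d, e)
  "sardefentor" → prefix "sarde" already present; 6 new (f, e, n, t, o, r)
  "sardemorso" → prefix "sardemor" already present; 2 new (s, o)
  "tor" → 3 new (t, o, r)
  "sardedor" → prefix "sarded" already present; 2 new (o, r)
  "sardeka" → prefix "sarde" already present; 2 new (k, a)
Total nodes = 2 + 8 + 2 + 2 + 6 + 2 + 3 + 2 + 2 = 29

29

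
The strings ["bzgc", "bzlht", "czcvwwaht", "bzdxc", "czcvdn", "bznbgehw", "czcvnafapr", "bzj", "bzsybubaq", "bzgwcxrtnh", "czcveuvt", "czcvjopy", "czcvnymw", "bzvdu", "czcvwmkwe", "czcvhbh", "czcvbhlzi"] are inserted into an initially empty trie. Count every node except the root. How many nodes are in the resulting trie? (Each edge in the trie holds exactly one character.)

Trace insertions, counting only characters that open a new branch:
  "bzgc" → 4 new (b, z, g, c)
  "bzlht" → prefix "bz" already present; 3 new (l, h, t)
  "czcvwwaht" → 9 new (c, z, c, v, w, w, a, h, t)
  "bzdxc" → prefix "bz" already present; 3 new (d, x, c)
  "czcvdn" → prefix "czcv" already present; 2 new (d, n)
  "bznbgehw" → prefix "bz" already present; 6 new (n, b, g, e, h, w)
  "czcvnafapr" → prefix "czcv" already present; 6 new (n, a, f, a, p, r)
  "bzj" → prefix "bz" already present; 1 new (j)
  "bzsybubaq" → prefix "bz" already present; 7 new (s, y, b, u, b, a, q)
  "bzgwcxrtnh" → prefix "bzg" already present; 7 new (w, c, x, r, t, n, h)
  "czcveuvt" → prefix "czcv" already present; 4 new (e, u, v, t)
  "czcvjopy" → prefix "czcv" already present; 4 new (j, o, p, y)
  "czcvnymw" → prefix "czcvn" already present; 3 new (y, m, w)
  "bzvdu" → prefix "bz" already present; 3 new (v, d, u)
  "czcvwmkwe" → prefix "czcvw" already present; 4 new (m, k, w, e)
  "czcvhbh" → prefix "czcv" already present; 3 new (h, b, h)
  "czcvbhlzi" → prefix "czcv" already present; 5 new (b, h, l, z, i)
Total nodes = 4 + 3 + 9 + 3 + 2 + 6 + 6 + 1 + 7 + 7 + 4 + 4 + 3 + 3 + 4 + 3 + 5 = 74

74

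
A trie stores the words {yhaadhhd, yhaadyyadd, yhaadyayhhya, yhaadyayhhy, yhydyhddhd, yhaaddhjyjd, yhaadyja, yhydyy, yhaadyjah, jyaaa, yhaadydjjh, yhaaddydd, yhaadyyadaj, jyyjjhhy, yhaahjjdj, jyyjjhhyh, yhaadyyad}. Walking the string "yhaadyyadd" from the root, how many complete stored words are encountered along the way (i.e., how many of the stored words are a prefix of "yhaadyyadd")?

Walk "yhaadyyadd" from the root; an end-of-word marker is hit whenever a stored word is a prefix of "yhaadyyadd".
Prefixes of the query that are stored words: "yhaadyyad", "yhaadyyadd"
Count: 2

2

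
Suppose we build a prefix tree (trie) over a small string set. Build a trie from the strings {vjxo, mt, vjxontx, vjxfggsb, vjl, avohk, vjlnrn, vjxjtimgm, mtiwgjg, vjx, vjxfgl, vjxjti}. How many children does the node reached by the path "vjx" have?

Follow the path "vjx" to its node, then look at its outgoing edges.
Distinct next characters after "vjx": f, j, o.
That node has 3 child edges.

3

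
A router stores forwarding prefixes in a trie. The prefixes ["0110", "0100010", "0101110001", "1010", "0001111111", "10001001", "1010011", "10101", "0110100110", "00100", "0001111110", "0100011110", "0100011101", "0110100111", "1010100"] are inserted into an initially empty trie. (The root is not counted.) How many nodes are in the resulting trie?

Insert word by word; a character creates a node only if that edge doesn't already exist:
  "0110" → 4 new (0, 1, 1, 0)
  "0100010" → prefix "01" already present; 5 new (0, 0, 0, 1, 0)
  "0101110001" → prefix "010" already present; 7 new (1, 1, 1, 0, 0, 0, 1)
  "1010" → 4 new (1, 0, 1, 0)
  "0001111111" → prefix "0" already present; 9 new (0, 0, 1, 1, 1, 1, 1, 1, 1)
  "10001001" → prefix "10" already present; 6 new (0, 0, 1, 0, 0, 1)
  "1010011" → prefix "1010" already present; 3 new (0, 1, 1)
  "10101" → prefix "1010" already present; 1 new (1)
  "0110100110" → prefix "0110" already present; 6 new (1, 0, 0, 1, 1, 0)
  "00100" → prefix "00" already present; 3 new (1, 0, 0)
  "0001111110" → prefix "000111111" already present; 1 new (0)
  "0100011110" → prefix "010001" already present; 4 new (1, 1, 1, 0)
  "0100011101" → prefix "01000111" already present; 2 new (0, 1)
  "0110100111" → prefix "011010011" already present; 1 new (1)
  "1010100" → prefix "10101" already present; 2 new (0, 0)
Total nodes = 4 + 5 + 7 + 4 + 9 + 6 + 3 + 1 + 6 + 3 + 1 + 4 + 2 + 1 + 2 = 58

58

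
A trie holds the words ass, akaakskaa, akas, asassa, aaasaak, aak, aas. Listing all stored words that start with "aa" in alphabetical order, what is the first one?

Filter for "aa…" and sort: "aaasaak", "aak", "aas"
Position 1: aaasaak

aaasaak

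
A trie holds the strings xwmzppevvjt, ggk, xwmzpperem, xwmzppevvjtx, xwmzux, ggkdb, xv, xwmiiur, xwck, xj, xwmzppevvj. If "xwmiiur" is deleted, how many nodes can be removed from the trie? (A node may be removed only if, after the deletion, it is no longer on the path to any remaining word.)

4

A node on "xwmiiur"'s path can go only if nothing else ends at it or branches off below it.
The suffix "iiur" (4 nodes) is used only by "xwmiiur"; the node for "xwm" still has the child "z", so pruning stops there.
Nodes removed: 4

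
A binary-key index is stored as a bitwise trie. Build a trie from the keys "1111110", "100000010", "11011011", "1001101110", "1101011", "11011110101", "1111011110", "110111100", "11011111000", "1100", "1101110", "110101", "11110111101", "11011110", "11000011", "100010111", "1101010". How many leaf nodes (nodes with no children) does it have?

A leaf is a node with no children — equivalently, the end of a word that is not a proper prefix of any other stored word.
Those words: "100000010", "100010111", "1001101110", "11000011", "1101010", "1101011", "11011011", "1101110", "110111100", "11011110101", "11011111000", "11110111101", "1111110"
Leaf count: 13

13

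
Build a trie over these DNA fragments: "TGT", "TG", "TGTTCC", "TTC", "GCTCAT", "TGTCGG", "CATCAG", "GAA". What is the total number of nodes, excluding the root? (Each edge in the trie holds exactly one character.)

25

Trace insertions, counting only characters that open a new branch:
  "TGT" → 3 new (T, G, T)
  "TG" → prefix "TG" already present; 0 new (none)
  "TGTTCC" → prefix "TGT" already present; 3 new (T, C, C)
  "TTC" → prefix "T" already present; 2 new (T, C)
  "GCTCAT" → 6 new (G, C, T, C, A, T)
  "TGTCGG" → prefix "TGT" already present; 3 new (C, G, G)
  "CATCAG" → 6 new (C, A, T, C, A, G)
  "GAA" → prefix "G" already present; 2 new (A, A)
Total nodes = 3 + 0 + 3 + 2 + 6 + 3 + 6 + 2 = 25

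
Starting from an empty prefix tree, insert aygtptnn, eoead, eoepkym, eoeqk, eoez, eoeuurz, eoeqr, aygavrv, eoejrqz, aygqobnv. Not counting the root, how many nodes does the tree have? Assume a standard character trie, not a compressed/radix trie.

For each word, the new-node count is its length minus the longest prefix already in the trie:
  "aygtptnn" → 8 new (a, y, g, t, p, t, n, n)
  "eoead" → 5 new (e, o, e, a, d)
  "eoepkym" → prefix "eoe" already present; 4 new (p, k, y, m)
  "eoeqk" → prefix "eoe" already present; 2 new (q, k)
  "eoez" → prefix "eoe" already present; 1 new (z)
  "eoeuurz" → prefix "eoe" already present; 4 new (u, u, r, z)
  "eoeqr" → prefix "eoeq" already present; 1 new (r)
  "aygavrv" → prefix "ayg" already present; 4 new (a, v, r, v)
  "eoejrqz" → prefix "eoe" already present; 4 new (j, r, q, z)
  "aygqobnv" → prefix "ayg" already present; 5 new (q, o, b, n, v)
Total nodes = 8 + 5 + 4 + 2 + 1 + 4 + 1 + 4 + 4 + 5 = 38

38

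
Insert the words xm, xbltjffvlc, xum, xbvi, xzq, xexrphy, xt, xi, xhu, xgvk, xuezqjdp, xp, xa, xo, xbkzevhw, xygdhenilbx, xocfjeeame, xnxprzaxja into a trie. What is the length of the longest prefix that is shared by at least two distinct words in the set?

The deepest shared node is where two words last agree before diverging.
"xbkzevhw" and "xbltjffvlc" agree on "xb" (2 characters) before diverging; nothing deeper is shared.
Longest shared-prefix length: 2

2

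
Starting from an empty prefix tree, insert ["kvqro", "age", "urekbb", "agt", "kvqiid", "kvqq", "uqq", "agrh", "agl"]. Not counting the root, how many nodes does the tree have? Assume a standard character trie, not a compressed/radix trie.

24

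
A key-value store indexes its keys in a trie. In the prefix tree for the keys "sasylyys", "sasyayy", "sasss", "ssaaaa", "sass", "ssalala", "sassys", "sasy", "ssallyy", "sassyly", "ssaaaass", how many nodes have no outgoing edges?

8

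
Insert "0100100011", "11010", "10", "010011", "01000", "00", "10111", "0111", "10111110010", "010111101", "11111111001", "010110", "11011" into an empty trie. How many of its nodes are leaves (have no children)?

11

A leaf is a node with no children — equivalently, the end of a word that is not a proper prefix of any other stored word.
Those words: "00", "01000", "0100100011", "010011", "010110", "010111101", "0111", "10111110010", "11010", "11011", "11111111001"
Leaf count: 11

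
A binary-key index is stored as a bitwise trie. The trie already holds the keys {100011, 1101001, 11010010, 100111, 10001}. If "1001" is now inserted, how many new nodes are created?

Every character of "1001" already lies on an existing path (it is a prefix of some stored word).
No new nodes are needed: 0.

0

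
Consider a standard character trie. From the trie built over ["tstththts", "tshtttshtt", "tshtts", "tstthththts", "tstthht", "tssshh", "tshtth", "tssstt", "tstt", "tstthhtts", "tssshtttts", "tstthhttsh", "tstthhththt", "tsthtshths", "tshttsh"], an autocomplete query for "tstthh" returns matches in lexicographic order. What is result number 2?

tstthhththt

Filter for "tstthh…" and sort: "tstthht", "tstthhththt", "tstthhtts", "tstthhttsh"
The 2nd is tstthhththt.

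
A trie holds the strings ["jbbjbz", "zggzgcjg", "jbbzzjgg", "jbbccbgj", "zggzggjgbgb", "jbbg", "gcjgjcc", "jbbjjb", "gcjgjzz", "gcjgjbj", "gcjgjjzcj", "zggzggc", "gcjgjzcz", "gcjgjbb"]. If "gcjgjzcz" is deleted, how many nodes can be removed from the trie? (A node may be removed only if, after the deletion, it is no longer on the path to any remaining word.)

2

Walk "gcjgjzcz" from the leaf back toward the root, removing each node that no remaining word uses.
The suffix "cz" (2 nodes) is used only by "gcjgjzcz"; the node for "gcjgjz" still has the child "z", so pruning stops there.
Nodes removed: 2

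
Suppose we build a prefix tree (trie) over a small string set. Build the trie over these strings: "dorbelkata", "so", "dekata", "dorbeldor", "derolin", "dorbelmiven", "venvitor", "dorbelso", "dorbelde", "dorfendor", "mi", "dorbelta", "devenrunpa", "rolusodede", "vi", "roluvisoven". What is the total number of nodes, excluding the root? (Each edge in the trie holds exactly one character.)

77

Count nodes per top-level branch (shared prefixes stored once):
  'd'-branch (dekata, derolin, devenrunpa, dorbelde, dorbeldor, dorbelkata, dorbelmiven, dorbelso, dorbelta, dorfendor): 47 nodes
  'm'-branch (mi): 2 nodes
  'r'-branch (rolusodede, roluvisoven): 17 nodes
  's'-branch (so): 2 nodes
  'v'-branch (venvitor, vi): 9 nodes
Sum: 77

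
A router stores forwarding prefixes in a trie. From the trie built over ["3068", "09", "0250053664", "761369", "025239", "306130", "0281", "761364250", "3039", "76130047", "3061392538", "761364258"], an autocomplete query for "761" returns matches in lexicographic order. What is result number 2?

Filter for "761…" and sort: "76130047", "761364250", "761364258", "761369"
Position 2: 761364250

761364250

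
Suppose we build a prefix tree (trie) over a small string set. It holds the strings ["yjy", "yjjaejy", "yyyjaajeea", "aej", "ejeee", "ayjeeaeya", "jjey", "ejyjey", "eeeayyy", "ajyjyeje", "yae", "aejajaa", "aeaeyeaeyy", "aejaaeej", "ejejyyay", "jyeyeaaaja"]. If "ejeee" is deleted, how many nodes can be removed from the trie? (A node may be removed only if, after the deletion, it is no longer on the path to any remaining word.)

After clearing the end-marker at "ejeee", prune upward until reaching a node still needed by another word.
The suffix "ee" (2 nodes) is used only by "ejeee"; the node for "eje" still has the child "j", so pruning stops there.
Nodes removed: 2

2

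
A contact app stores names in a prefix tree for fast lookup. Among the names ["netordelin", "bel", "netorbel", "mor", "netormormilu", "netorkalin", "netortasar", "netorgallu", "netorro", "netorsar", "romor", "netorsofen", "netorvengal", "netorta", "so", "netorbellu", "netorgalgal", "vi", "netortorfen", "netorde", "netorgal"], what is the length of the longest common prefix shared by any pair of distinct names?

Equivalently: take the maximum, over all pairs, of their longest common prefix length.
"netorbel" and "netorbellu" agree on "netorbel" (8 characters) before diverging; nothing deeper is shared.
Longest shared-prefix length: 8

8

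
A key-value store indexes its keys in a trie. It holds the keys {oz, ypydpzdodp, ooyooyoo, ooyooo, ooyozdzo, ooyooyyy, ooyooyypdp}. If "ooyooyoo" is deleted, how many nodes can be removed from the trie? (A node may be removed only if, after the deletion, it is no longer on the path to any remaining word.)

2

A node on "ooyooyoo"'s path can go only if nothing else ends at it or branches off below it.
The suffix "oo" (2 nodes) is used only by "ooyooyoo"; the node for "ooyooy" still has the child "y", so pruning stops there.
Nodes removed: 2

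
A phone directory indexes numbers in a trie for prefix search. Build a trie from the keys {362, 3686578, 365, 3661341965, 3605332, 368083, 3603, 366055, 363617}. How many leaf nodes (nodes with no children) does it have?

9

A leaf is a node with no children — equivalently, the end of a word that is not a proper prefix of any other stored word.
Those words: "3603", "3605332", "362", "363617", "365", "366055", "3661341965", "368083", "3686578"
Leaf count: 9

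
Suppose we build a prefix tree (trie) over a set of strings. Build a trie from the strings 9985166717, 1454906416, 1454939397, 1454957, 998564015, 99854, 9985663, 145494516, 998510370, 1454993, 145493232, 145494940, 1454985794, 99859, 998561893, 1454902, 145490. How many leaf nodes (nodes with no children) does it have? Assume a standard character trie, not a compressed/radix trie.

16

A leaf is a node with no children — equivalently, the end of a word that is not a proper prefix of any other stored word.
Those words: "1454902", "1454906416", "145493232", "1454939397", "145494516", "145494940", "1454957", "1454985794", "1454993", "998510370", "9985166717", "99854", "998561893", "998564015", "9985663", "99859"
Leaf count: 16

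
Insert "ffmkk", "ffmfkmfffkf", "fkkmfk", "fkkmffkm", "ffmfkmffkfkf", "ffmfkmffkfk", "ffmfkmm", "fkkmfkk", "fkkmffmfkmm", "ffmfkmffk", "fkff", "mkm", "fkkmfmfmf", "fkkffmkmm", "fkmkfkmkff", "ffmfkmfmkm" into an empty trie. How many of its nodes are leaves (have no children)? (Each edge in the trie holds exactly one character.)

13

Leaves are exactly the stored words that no other stored word extends.
Those words: "ffmfkmfffkf", "ffmfkmffkfkf", "ffmfkmfmkm", "ffmfkmm", "ffmkk", "fkff", "fkkffmkmm", "fkkmffkm", "fkkmffmfkmm", "fkkmfkk", "fkkmfmfmf", "fkmkfkmkff", "mkm"
Leaf count: 13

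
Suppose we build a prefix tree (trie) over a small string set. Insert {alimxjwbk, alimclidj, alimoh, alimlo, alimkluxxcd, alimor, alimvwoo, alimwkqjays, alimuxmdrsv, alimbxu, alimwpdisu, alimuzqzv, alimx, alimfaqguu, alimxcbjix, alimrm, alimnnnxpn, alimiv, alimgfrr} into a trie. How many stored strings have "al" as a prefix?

19

Filter for entries beginning with "al":
Matches: "alimbxu", "alimclidj", "alimfaqguu", "alimgfrr", "alimiv", "alimkluxxcd", "alimlo", "alimnnnxpn", "alimoh", "alimor", "alimrm", "alimuxmdrsv", "alimuzqzv", "alimvwoo", "alimwkqjays", "alimwpdisu", "alimx", "alimxcbjix", "alimxjwbk"
Count: 19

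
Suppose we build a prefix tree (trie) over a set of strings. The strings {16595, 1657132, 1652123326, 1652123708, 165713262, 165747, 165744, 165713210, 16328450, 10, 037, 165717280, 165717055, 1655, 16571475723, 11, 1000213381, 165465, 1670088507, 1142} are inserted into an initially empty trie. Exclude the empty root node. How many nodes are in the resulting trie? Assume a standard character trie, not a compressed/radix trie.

72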